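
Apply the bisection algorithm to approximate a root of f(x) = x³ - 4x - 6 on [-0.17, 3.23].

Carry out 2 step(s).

f(x) = x³ - 4x - 6
Initial interval: [-0.17, 3.23]

Iteration 1:
  c_1 = (-0.170000 + 3.230000)/2 = 1.530000
  f(c_1) = f(1.530000) = -8.538423
  f(a) × f(c) ≥ 0, new interval: [1.530000, 3.230000]
Iteration 2:
  c_2 = (1.530000 + 3.230000)/2 = 2.380000
  f(c_2) = f(2.380000) = -2.038728
  f(a) × f(c) ≥ 0, new interval: [2.380000, 3.230000]

After 2 iteration(s), the approximation is c_2 = 2.380000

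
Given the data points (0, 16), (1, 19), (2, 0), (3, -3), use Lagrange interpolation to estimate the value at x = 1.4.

Lagrange interpolation formula:
P(x) = Σ yᵢ × Lᵢ(x)
where Lᵢ(x) = Π_{j≠i} (x - xⱼ)/(xᵢ - xⱼ)

L_0(1.4) = (1.4 - 1)/(0 - 1) × (1.4 - 2)/(0 - 2) × (1.4 - 3)/(0 - 3) = -0.064000
L_1(1.4) = (1.4 - 0)/(1 - 0) × (1.4 - 2)/(1 - 2) × (1.4 - 3)/(1 - 3) = 0.672000
L_2(1.4) = (1.4 - 0)/(2 - 0) × (1.4 - 1)/(2 - 1) × (1.4 - 3)/(2 - 3) = 0.448000
L_3(1.4) = (1.4 - 0)/(3 - 0) × (1.4 - 1)/(3 - 1) × (1.4 - 2)/(3 - 2) = -0.056000

P(1.4) = 16×L_0(1.4) + 19×L_1(1.4) + 0×L_2(1.4) + (-3)×L_3(1.4)
P(1.4) = 11.912000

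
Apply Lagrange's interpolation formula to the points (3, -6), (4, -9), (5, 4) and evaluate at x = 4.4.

Lagrange interpolation formula:
P(x) = Σ yᵢ × Lᵢ(x)
where Lᵢ(x) = Π_{j≠i} (x - xⱼ)/(xᵢ - xⱼ)

L_0(4.4) = (4.4 - 4)/(3 - 4) × (4.4 - 5)/(3 - 5) = -0.120000
L_1(4.4) = (4.4 - 3)/(4 - 3) × (4.4 - 5)/(4 - 5) = 0.840000
L_2(4.4) = (4.4 - 3)/(5 - 3) × (4.4 - 4)/(5 - 4) = 0.280000

P(4.4) = (-6)×L_0(4.4) + (-9)×L_1(4.4) + 4×L_2(4.4)
P(4.4) = -5.720000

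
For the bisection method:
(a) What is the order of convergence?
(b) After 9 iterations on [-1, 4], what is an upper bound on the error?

(a) Bisection has linear (order 1) convergence; the error is halved each step.

(b) Error bound = (b-a)/2^n = (4 - (-1))/2^{9}
    = 5/2^{9}

(a) 1 (linear); (b) error ≤ 9.77e-03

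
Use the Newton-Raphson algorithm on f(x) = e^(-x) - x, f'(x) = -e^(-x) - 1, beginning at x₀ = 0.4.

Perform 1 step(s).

f(x) = e^(-x) - x
f'(x) = -e^(-x) - 1
x₀ = 0.4

Newton-Raphson formula: x_{n+1} = x_n - f(x_n)/f'(x_n)

Iteration 1:
  f(0.400000) = 0.270320
  f'(0.400000) = -1.670320
  x_1 = 0.400000 - 0.270320/(-1.670320) = 0.561837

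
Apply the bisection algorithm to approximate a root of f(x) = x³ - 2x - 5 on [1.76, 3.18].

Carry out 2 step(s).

f(x) = x³ - 2x - 5
Initial interval: [1.76, 3.18]

Iteration 1:
  c_1 = (1.760000 + 3.180000)/2 = 2.470000
  f(c_1) = f(2.470000) = 5.129223
  f(a) × f(c) < 0, new interval: [1.760000, 2.470000]
Iteration 2:
  c_2 = (1.760000 + 2.470000)/2 = 2.115000
  f(c_2) = f(2.115000) = 0.230871
  f(a) × f(c) < 0, new interval: [1.760000, 2.115000]

After 2 iteration(s), the approximation is c_2 = 2.115000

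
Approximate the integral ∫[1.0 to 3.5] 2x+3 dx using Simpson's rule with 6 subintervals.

f(x) = 2x+3
a = 1.0, b = 3.5, n = 6
h = (b - a)/n = 0.416667

Simpson's rule: (h/3)[f(x₀) + 4f(x₁) + 2f(x₂) + ... + f(xₙ)]

x_0 = 1.0000, f(x_0) = 5.000000, coefficient = 1
x_1 = 1.4167, f(x_1) = 5.833333, coefficient = 4
x_2 = 1.8333, f(x_2) = 6.666667, coefficient = 2
x_3 = 2.2500, f(x_3) = 7.500000, coefficient = 4
x_4 = 2.6667, f(x_4) = 8.333333, coefficient = 2
x_5 = 3.0833, f(x_5) = 9.166667, coefficient = 4
x_6 = 3.5000, f(x_6) = 10.000000, coefficient = 1

I ≈ (0.416667/3) × 135.000000 = 18.750000
Exact value: 18.750000
Error: 0.000000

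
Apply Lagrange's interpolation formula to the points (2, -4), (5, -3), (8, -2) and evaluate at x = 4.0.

Lagrange interpolation formula:
P(x) = Σ yᵢ × Lᵢ(x)
where Lᵢ(x) = Π_{j≠i} (x - xⱼ)/(xᵢ - xⱼ)

L_0(4.0) = (4.0 - 5)/(2 - 5) × (4.0 - 8)/(2 - 8) = 0.222222
L_1(4.0) = (4.0 - 2)/(5 - 2) × (4.0 - 8)/(5 - 8) = 0.888889
L_2(4.0) = (4.0 - 2)/(8 - 2) × (4.0 - 5)/(8 - 5) = -0.111111

P(4.0) = (-4)×L_0(4.0) + (-3)×L_1(4.0) + (-2)×L_2(4.0)
P(4.0) = -3.333333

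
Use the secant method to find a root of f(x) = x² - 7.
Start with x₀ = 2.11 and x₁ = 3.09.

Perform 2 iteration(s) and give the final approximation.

f(x) = x² - 7
x₀ = 2.11, x₁ = 3.09

Secant formula: x_{n+1} = x_n - f(x_n)(x_n - x_{n-1})/(f(x_n) - f(x_{n-1}))

Iteration 1:
  f(2.110000) = -2.547900
  f(3.090000) = 2.548100
  x_2 = 3.090000 - 2.548100×(3.090000 - 2.110000)/(2.548100 - (-2.547900))
       = 2.599981
Iteration 2:
  f(3.090000) = 2.548100
  f(2.599981) = -0.240100
  x_3 = 2.599981 - (-0.240100)×(2.599981 - 3.090000)/(-0.240100 - 2.548100)
       = 2.642178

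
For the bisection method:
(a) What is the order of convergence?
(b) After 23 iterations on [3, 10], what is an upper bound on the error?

(a) Bisection has linear (order 1) convergence; the error is halved each step.

(b) Error bound = (b-a)/2^n = (10 - 3)/2^{23}
    = 7/2^{23}

(a) 1 (linear); (b) error ≤ 8.34e-07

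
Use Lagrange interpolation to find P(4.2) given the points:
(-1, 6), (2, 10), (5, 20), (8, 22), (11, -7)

Lagrange interpolation formula:
P(x) = Σ yᵢ × Lᵢ(x)
where Lᵢ(x) = Π_{j≠i} (x - xⱼ)/(xᵢ - xⱼ)

L_0(4.2) = (4.2 - 2)/(-1 - 2) × (4.2 - 5)/(-1 - 5) × (4.2 - 8)/(-1 - 8) × (4.2 - 11)/(-1 - 11) = -0.023394
L_1(4.2) = (4.2 - (-1))/(2 - (-1)) × (4.2 - 5)/(2 - 5) × (4.2 - 8)/(2 - 8) × (4.2 - 11)/(2 - 11) = 0.221182
L_2(4.2) = (4.2 - (-1))/(5 - (-1)) × (4.2 - 2)/(5 - 2) × (4.2 - 8)/(5 - 8) × (4.2 - 11)/(5 - 11) = 0.912375
L_3(4.2) = (4.2 - (-1))/(8 - (-1)) × (4.2 - 2)/(8 - 2) × (4.2 - 5)/(8 - 5) × (4.2 - 11)/(8 - 11) = -0.128053
L_4(4.2) = (4.2 - (-1))/(11 - (-1)) × (4.2 - 2)/(11 - 2) × (4.2 - 5)/(11 - 5) × (4.2 - 8)/(11 - 8) = 0.017890

P(4.2) = 6×L_0(4.2) + 10×L_1(4.2) + 20×L_2(4.2) + 22×L_3(4.2) + (-7)×L_4(4.2)
P(4.2) = 17.376573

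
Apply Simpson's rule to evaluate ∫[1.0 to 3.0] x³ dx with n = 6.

f(x) = x³
a = 1.0, b = 3.0, n = 6
h = (b - a)/n = 0.333333

Simpson's rule: (h/3)[f(x₀) + 4f(x₁) + 2f(x₂) + ... + f(xₙ)]

x_0 = 1.0000, f(x_0) = 1.000000, coefficient = 1
x_1 = 1.3333, f(x_1) = 2.370370, coefficient = 4
x_2 = 1.6667, f(x_2) = 4.629630, coefficient = 2
x_3 = 2.0000, f(x_3) = 8.000000, coefficient = 4
x_4 = 2.3333, f(x_4) = 12.703704, coefficient = 2
x_5 = 2.6667, f(x_5) = 18.962963, coefficient = 4
x_6 = 3.0000, f(x_6) = 27.000000, coefficient = 1

I ≈ (0.333333/3) × 180.000000 = 20.000000
Exact value: 20.000000
Error: 0.000000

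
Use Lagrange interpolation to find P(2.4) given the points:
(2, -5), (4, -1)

Lagrange interpolation formula:
P(x) = Σ yᵢ × Lᵢ(x)
where Lᵢ(x) = Π_{j≠i} (x - xⱼ)/(xᵢ - xⱼ)

L_0(2.4) = (2.4 - 4)/(2 - 4) = 0.800000
L_1(2.4) = (2.4 - 2)/(4 - 2) = 0.200000

P(2.4) = (-5)×L_0(2.4) + (-1)×L_1(2.4)
P(2.4) = -4.200000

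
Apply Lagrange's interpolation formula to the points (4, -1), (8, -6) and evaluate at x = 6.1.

Lagrange interpolation formula:
P(x) = Σ yᵢ × Lᵢ(x)
where Lᵢ(x) = Π_{j≠i} (x - xⱼ)/(xᵢ - xⱼ)

L_0(6.1) = (6.1 - 8)/(4 - 8) = 0.475000
L_1(6.1) = (6.1 - 4)/(8 - 4) = 0.525000

P(6.1) = (-1)×L_0(6.1) + (-6)×L_1(6.1)
P(6.1) = -3.625000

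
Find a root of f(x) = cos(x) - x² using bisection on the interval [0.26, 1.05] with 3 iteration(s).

f(x) = cos(x) - x²
Initial interval: [0.26, 1.05]

Iteration 1:
  c_1 = (0.260000 + 1.050000)/2 = 0.655000
  f(c_1) = f(0.655000) = 0.364023
  f(a) × f(c) ≥ 0, new interval: [0.655000, 1.050000]
Iteration 2:
  c_2 = (0.655000 + 1.050000)/2 = 0.852500
  f(c_2) = f(0.852500) = -0.068653
  f(a) × f(c) < 0, new interval: [0.655000, 0.852500]
Iteration 3:
  c_3 = (0.655000 + 0.852500)/2 = 0.753750
  f(c_3) = f(0.753750) = 0.160989
  f(a) × f(c) ≥ 0, new interval: [0.753750, 0.852500]

After 3 iteration(s), the approximation is c_3 = 0.753750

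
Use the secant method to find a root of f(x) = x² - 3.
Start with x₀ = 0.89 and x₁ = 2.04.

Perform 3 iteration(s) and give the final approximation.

f(x) = x² - 3
x₀ = 0.89, x₁ = 2.04

Secant formula: x_{n+1} = x_n - f(x_n)(x_n - x_{n-1})/(f(x_n) - f(x_{n-1}))

Iteration 1:
  f(0.890000) = -2.207900
  f(2.040000) = 1.161600
  x_2 = 2.040000 - 1.161600×(2.040000 - 0.890000)/(1.161600 - (-2.207900))
       = 1.643549
Iteration 2:
  f(2.040000) = 1.161600
  f(1.643549) = -0.298745
  x_3 = 1.643549 - (-0.298745)×(1.643549 - 2.040000)/(-0.298745 - 1.161600)
       = 1.724652
Iteration 3:
  f(1.643549) = -0.298745
  f(1.724652) = -0.025576
  x_4 = 1.724652 - (-0.025576)×(1.724652 - 1.643549)/(-0.025576 - (-0.298745))
       = 1.732245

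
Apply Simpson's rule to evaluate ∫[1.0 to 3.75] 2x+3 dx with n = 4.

f(x) = 2x+3
a = 1.0, b = 3.75, n = 4
h = (b - a)/n = 0.687500

Simpson's rule: (h/3)[f(x₀) + 4f(x₁) + 2f(x₂) + ... + f(xₙ)]

x_0 = 1.0000, f(x_0) = 5.000000, coefficient = 1
x_1 = 1.6875, f(x_1) = 6.375000, coefficient = 4
x_2 = 2.3750, f(x_2) = 7.750000, coefficient = 2
x_3 = 3.0625, f(x_3) = 9.125000, coefficient = 4
x_4 = 3.7500, f(x_4) = 10.500000, coefficient = 1

I ≈ (0.687500/3) × 93.000000 = 21.312500
Exact value: 21.312500
Error: 0.000000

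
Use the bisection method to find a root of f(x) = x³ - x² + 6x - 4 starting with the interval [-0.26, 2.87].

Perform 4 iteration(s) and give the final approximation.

f(x) = x³ - x² + 6x - 4
Initial interval: [-0.26, 2.87]

Iteration 1:
  c_1 = (-0.260000 + 2.870000)/2 = 1.305000
  f(c_1) = f(1.305000) = 4.349423
  f(a) × f(c) < 0, new interval: [-0.260000, 1.305000]
Iteration 2:
  c_2 = (-0.260000 + 1.305000)/2 = 0.522500
  f(c_2) = f(0.522500) = -0.995360
  f(a) × f(c) ≥ 0, new interval: [0.522500, 1.305000]
Iteration 3:
  c_3 = (0.522500 + 1.305000)/2 = 0.913750
  f(c_3) = f(0.913750) = 1.410487
  f(a) × f(c) < 0, new interval: [0.522500, 0.913750]
Iteration 4:
  c_4 = (0.522500 + 0.913750)/2 = 0.718125
  f(c_4) = f(0.718125) = 0.163386
  f(a) × f(c) < 0, new interval: [0.522500, 0.718125]

After 4 iteration(s), the approximation is c_4 = 0.718125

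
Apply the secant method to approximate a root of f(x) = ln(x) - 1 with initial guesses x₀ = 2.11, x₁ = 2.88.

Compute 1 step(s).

f(x) = ln(x) - 1
x₀ = 2.11, x₁ = 2.88

Secant formula: x_{n+1} = x_n - f(x_n)(x_n - x_{n-1})/(f(x_n) - f(x_{n-1}))

Iteration 1:
  f(2.110000) = -0.253312
  f(2.880000) = 0.057790
  x_2 = 2.880000 - 0.057790×(2.880000 - 2.110000)/(0.057790 - (-0.253312))
       = 2.736965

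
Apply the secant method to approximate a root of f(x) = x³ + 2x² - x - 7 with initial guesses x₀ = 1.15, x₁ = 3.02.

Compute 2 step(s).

f(x) = x³ + 2x² - x - 7
x₀ = 1.15, x₁ = 3.02

Secant formula: x_{n+1} = x_n - f(x_n)(x_n - x_{n-1})/(f(x_n) - f(x_{n-1}))

Iteration 1:
  f(1.150000) = -3.984125
  f(3.020000) = 35.764408
  x_2 = 3.020000 - 35.764408×(3.020000 - 1.150000)/(35.764408 - (-3.984125))
       = 1.337436
Iteration 2:
  f(3.020000) = 35.764408
  f(1.337436) = -2.367645
  x_3 = 1.337436 - (-2.367645)×(1.337436 - 3.020000)/(-2.367645 - 35.764408)
       = 1.441908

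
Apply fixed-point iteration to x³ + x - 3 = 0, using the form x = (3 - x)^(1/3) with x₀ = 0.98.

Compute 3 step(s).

Equation: x³ + x - 3 = 0
Fixed-point form: x = (3 - x)^(1/3)
x₀ = 0.98

x_1 = g(0.980000) = 1.264107
x_2 = g(1.264107) = 1.201824
x_3 = g(1.201824) = 1.216029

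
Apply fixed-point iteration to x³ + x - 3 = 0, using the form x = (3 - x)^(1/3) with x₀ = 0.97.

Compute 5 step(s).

Equation: x³ + x - 3 = 0
Fixed-point form: x = (3 - x)^(1/3)
x₀ = 0.97

x_1 = g(0.970000) = 1.266189
x_2 = g(1.266189) = 1.201344
x_3 = g(1.201344) = 1.216138
x_4 = g(1.216138) = 1.212794
x_5 = g(1.212794) = 1.213551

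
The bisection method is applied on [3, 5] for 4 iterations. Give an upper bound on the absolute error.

Bisection error bound: |error| ≤ (b-a)/2^n
|error| ≤ (5 - 3)/2^4 = 2/2^4
|error| ≤ 0.1250000000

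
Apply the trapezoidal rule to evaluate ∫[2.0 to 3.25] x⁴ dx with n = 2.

f(x) = x⁴
a = 2.0, b = 3.25, n = 2
h = (b - a)/n = 0.625000

Trapezoidal rule: (h/2)[f(x₀) + 2f(x₁) + 2f(x₂) + ... + f(xₙ)]

x_0 = 2.0000, f(x_0) = 16.000000, coefficient = 1
x_1 = 2.6250, f(x_1) = 47.480713, coefficient = 2
x_2 = 3.2500, f(x_2) = 111.566406, coefficient = 1

I ≈ (0.625000/2) × 222.527832 = 69.539948
Exact value: 66.118164
Error: 3.421783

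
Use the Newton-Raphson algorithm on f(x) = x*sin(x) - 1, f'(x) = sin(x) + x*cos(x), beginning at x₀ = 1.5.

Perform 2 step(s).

f(x) = x*sin(x) - 1
f'(x) = sin(x) + x*cos(x)
x₀ = 1.5

Newton-Raphson formula: x_{n+1} = x_n - f(x_n)/f'(x_n)

Iteration 1:
  f(1.500000) = 0.496242
  f'(1.500000) = 1.103601
  x_1 = 1.500000 - 0.496242/1.103601 = 1.050342
Iteration 2:
  f(1.050342) = -0.088730
  f'(1.050342) = 1.389902
  x_2 = 1.050342 - (-0.088730)/1.389902 = 1.114181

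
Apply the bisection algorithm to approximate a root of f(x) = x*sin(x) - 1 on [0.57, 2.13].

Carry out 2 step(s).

f(x) = x*sin(x) - 1
Initial interval: [0.57, 2.13]

Iteration 1:
  c_1 = (0.570000 + 2.130000)/2 = 1.350000
  f(c_1) = f(1.350000) = 0.317227
  f(a) × f(c) < 0, new interval: [0.570000, 1.350000]
Iteration 2:
  c_2 = (0.570000 + 1.350000)/2 = 0.960000
  f(c_2) = f(0.960000) = -0.213576
  f(a) × f(c) ≥ 0, new interval: [0.960000, 1.350000]

After 2 iteration(s), the approximation is c_2 = 0.960000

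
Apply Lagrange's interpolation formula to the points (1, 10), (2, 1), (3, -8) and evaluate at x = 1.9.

Lagrange interpolation formula:
P(x) = Σ yᵢ × Lᵢ(x)
where Lᵢ(x) = Π_{j≠i} (x - xⱼ)/(xᵢ - xⱼ)

L_0(1.9) = (1.9 - 2)/(1 - 2) × (1.9 - 3)/(1 - 3) = 0.055000
L_1(1.9) = (1.9 - 1)/(2 - 1) × (1.9 - 3)/(2 - 3) = 0.990000
L_2(1.9) = (1.9 - 1)/(3 - 1) × (1.9 - 2)/(3 - 2) = -0.045000

P(1.9) = 10×L_0(1.9) + 1×L_1(1.9) + (-8)×L_2(1.9)
P(1.9) = 1.900000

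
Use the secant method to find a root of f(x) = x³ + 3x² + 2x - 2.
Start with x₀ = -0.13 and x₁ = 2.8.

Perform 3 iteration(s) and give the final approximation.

f(x) = x³ + 3x² + 2x - 2
x₀ = -0.13, x₁ = 2.8

Secant formula: x_{n+1} = x_n - f(x_n)(x_n - x_{n-1})/(f(x_n) - f(x_{n-1}))

Iteration 1:
  f(-0.130000) = -2.211497
  f(2.800000) = 49.072000
  x_2 = 2.800000 - 49.072000×(2.800000 - (-0.130000))/(49.072000 - (-2.211497))
       = -0.003650
Iteration 2:
  f(2.800000) = 49.072000
  f(-0.003650) = -2.007259
  x_3 = -0.003650 - (-2.007259)×(-0.003650 - 2.800000)/(-2.007259 - 49.072000)
       = 0.106525
Iteration 3:
  f(-0.003650) = -2.007259
  f(0.106525) = -1.751698
  x_4 = 0.106525 - (-1.751698)×(0.106525 - (-0.003650))/(-1.751698 - (-2.007259))
       = 0.861698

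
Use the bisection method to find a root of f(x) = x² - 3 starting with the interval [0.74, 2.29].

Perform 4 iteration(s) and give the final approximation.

f(x) = x² - 3
Initial interval: [0.74, 2.29]

Iteration 1:
  c_1 = (0.740000 + 2.290000)/2 = 1.515000
  f(c_1) = f(1.515000) = -0.704775
  f(a) × f(c) ≥ 0, new interval: [1.515000, 2.290000]
Iteration 2:
  c_2 = (1.515000 + 2.290000)/2 = 1.902500
  f(c_2) = f(1.902500) = 0.619506
  f(a) × f(c) < 0, new interval: [1.515000, 1.902500]
Iteration 3:
  c_3 = (1.515000 + 1.902500)/2 = 1.708750
  f(c_3) = f(1.708750) = -0.080173
  f(a) × f(c) ≥ 0, new interval: [1.708750, 1.902500]
Iteration 4:
  c_4 = (1.708750 + 1.902500)/2 = 1.805625
  f(c_4) = f(1.805625) = 0.260282
  f(a) × f(c) < 0, new interval: [1.708750, 1.805625]

After 4 iteration(s), the approximation is c_4 = 1.805625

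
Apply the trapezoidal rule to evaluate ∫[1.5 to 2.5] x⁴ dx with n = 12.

f(x) = x⁴
a = 1.5, b = 2.5, n = 12
h = (b - a)/n = 0.083333

Trapezoidal rule: (h/2)[f(x₀) + 2f(x₁) + 2f(x₂) + ... + f(xₙ)]

x_0 = 1.5000, f(x_0) = 5.062500, coefficient = 1
x_1 = 1.5833, f(x_1) = 6.284770, coefficient = 2
x_2 = 1.6667, f(x_2) = 7.716049, coefficient = 2
x_3 = 1.7500, f(x_3) = 9.378906, coefficient = 2
x_4 = 1.8333, f(x_4) = 11.297068, coefficient = 2
x_5 = 1.9167, f(x_5) = 13.495419, coefficient = 2
x_6 = 2.0000, f(x_6) = 16.000000, coefficient = 2
x_7 = 2.0833, f(x_7) = 18.838011, coefficient = 2
x_8 = 2.1667, f(x_8) = 22.037809, coefficient = 2
x_9 = 2.2500, f(x_9) = 25.628906, coefficient = 2
x_10 = 2.3333, f(x_10) = 29.641975, coefficient = 2
x_11 = 2.4167, f(x_11) = 34.108845, coefficient = 2
x_12 = 2.5000, f(x_12) = 39.062500, coefficient = 1

I ≈ (0.083333/2) × 432.980517 = 18.040855
Exact value: 18.012500
Error: 0.028355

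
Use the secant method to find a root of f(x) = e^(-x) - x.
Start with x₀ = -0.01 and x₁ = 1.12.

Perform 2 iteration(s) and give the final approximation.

f(x) = e^(-x) - x
x₀ = -0.01, x₁ = 1.12

Secant formula: x_{n+1} = x_n - f(x_n)(x_n - x_{n-1})/(f(x_n) - f(x_{n-1}))

Iteration 1:
  f(-0.010000) = 1.020050
  f(1.120000) = -0.793720
  x_2 = 1.120000 - (-0.793720)×(1.120000 - (-0.010000))/(-0.793720 - 1.020050)
       = 0.625503
Iteration 2:
  f(1.120000) = -0.793720
  f(0.625503) = -0.090511
  x_3 = 0.625503 - (-0.090511)×(0.625503 - 1.120000)/(-0.090511 - (-0.793720))
       = 0.561856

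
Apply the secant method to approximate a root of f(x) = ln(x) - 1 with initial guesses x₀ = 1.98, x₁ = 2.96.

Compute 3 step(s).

f(x) = ln(x) - 1
x₀ = 1.98, x₁ = 2.96

Secant formula: x_{n+1} = x_n - f(x_n)(x_n - x_{n-1})/(f(x_n) - f(x_{n-1}))

Iteration 1:
  f(1.980000) = -0.316903
  f(2.960000) = 0.085189
  x_2 = 2.960000 - 0.085189×(2.960000 - 1.980000)/(0.085189 - (-0.316903))
       = 2.752372
Iteration 2:
  f(2.960000) = 0.085189
  f(2.752372) = 0.012463
  x_3 = 2.752372 - 0.012463×(2.752372 - 2.960000)/(0.012463 - 0.085189)
       = 2.716791
Iteration 3:
  f(2.752372) = 0.012463
  f(2.716791) = -0.000549
  x_4 = 2.716791 - (-0.000549)×(2.716791 - 2.752372)/(-0.000549 - 0.012463)
       = 2.718291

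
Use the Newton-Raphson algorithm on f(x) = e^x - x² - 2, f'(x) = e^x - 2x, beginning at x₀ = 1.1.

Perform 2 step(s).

f(x) = e^x - x² - 2
f'(x) = e^x - 2x
x₀ = 1.1

Newton-Raphson formula: x_{n+1} = x_n - f(x_n)/f'(x_n)

Iteration 1:
  f(1.100000) = -0.205834
  f'(1.100000) = 0.804166
  x_1 = 1.100000 - (-0.205834)/0.804166 = 1.355960
Iteration 2:
  f(1.355960) = 0.041856
  f'(1.355960) = 1.168564
  x_2 = 1.355960 - 0.041856/1.168564 = 1.320141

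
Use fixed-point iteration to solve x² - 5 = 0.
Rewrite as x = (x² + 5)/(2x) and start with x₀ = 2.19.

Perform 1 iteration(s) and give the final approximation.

Equation: x² - 5 = 0
Fixed-point form: x = (x² + 5)/(2x)
x₀ = 2.19

x_1 = g(2.190000) = 2.236553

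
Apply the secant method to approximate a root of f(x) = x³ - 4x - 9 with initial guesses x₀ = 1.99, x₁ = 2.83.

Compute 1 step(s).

f(x) = x³ - 4x - 9
x₀ = 1.99, x₁ = 2.83

Secant formula: x_{n+1} = x_n - f(x_n)(x_n - x_{n-1})/(f(x_n) - f(x_{n-1}))

Iteration 1:
  f(1.990000) = -9.079401
  f(2.830000) = 2.345187
  x_2 = 2.830000 - 2.345187×(2.830000 - 1.990000)/(2.345187 - (-9.079401))
       = 2.657569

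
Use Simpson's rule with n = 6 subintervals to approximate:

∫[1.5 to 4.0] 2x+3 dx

f(x) = 2x+3
a = 1.5, b = 4.0, n = 6
h = (b - a)/n = 0.416667

Simpson's rule: (h/3)[f(x₀) + 4f(x₁) + 2f(x₂) + ... + f(xₙ)]

x_0 = 1.5000, f(x_0) = 6.000000, coefficient = 1
x_1 = 1.9167, f(x_1) = 6.833333, coefficient = 4
x_2 = 2.3333, f(x_2) = 7.666667, coefficient = 2
x_3 = 2.7500, f(x_3) = 8.500000, coefficient = 4
x_4 = 3.1667, f(x_4) = 9.333333, coefficient = 2
x_5 = 3.5833, f(x_5) = 10.166667, coefficient = 4
x_6 = 4.0000, f(x_6) = 11.000000, coefficient = 1

I ≈ (0.416667/3) × 153.000000 = 21.250000
Exact value: 21.250000
Error: 0.000000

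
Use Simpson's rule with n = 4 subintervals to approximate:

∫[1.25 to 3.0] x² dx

f(x) = x²
a = 1.25, b = 3.0, n = 4
h = (b - a)/n = 0.437500

Simpson's rule: (h/3)[f(x₀) + 4f(x₁) + 2f(x₂) + ... + f(xₙ)]

x_0 = 1.2500, f(x_0) = 1.562500, coefficient = 1
x_1 = 1.6875, f(x_1) = 2.847656, coefficient = 4
x_2 = 2.1250, f(x_2) = 4.515625, coefficient = 2
x_3 = 2.5625, f(x_3) = 6.566406, coefficient = 4
x_4 = 3.0000, f(x_4) = 9.000000, coefficient = 1

I ≈ (0.437500/3) × 57.250000 = 8.348958
Exact value: 8.348958
Error: 0.000000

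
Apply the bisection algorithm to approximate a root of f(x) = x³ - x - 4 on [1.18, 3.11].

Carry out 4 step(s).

f(x) = x³ - x - 4
Initial interval: [1.18, 3.11]

Iteration 1:
  c_1 = (1.180000 + 3.110000)/2 = 2.145000
  f(c_1) = f(2.145000) = 3.724199
  f(a) × f(c) < 0, new interval: [1.180000, 2.145000]
Iteration 2:
  c_2 = (1.180000 + 2.145000)/2 = 1.662500
  f(c_2) = f(1.662500) = -1.067506
  f(a) × f(c) ≥ 0, new interval: [1.662500, 2.145000]
Iteration 3:
  c_3 = (1.662500 + 2.145000)/2 = 1.903750
  f(c_3) = f(1.903750) = 0.995943
  f(a) × f(c) < 0, new interval: [1.662500, 1.903750]
Iteration 4:
  c_4 = (1.662500 + 1.903750)/2 = 1.783125
  f(c_4) = f(1.783125) = -0.113617
  f(a) × f(c) ≥ 0, new interval: [1.783125, 1.903750]

After 4 iteration(s), the approximation is c_4 = 1.783125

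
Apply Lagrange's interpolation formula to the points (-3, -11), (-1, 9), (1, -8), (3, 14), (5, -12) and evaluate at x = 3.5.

Lagrange interpolation formula:
P(x) = Σ yᵢ × Lᵢ(x)
where Lᵢ(x) = Π_{j≠i} (x - xⱼ)/(xᵢ - xⱼ)

L_0(3.5) = (3.5 - (-1))/(-3 - (-1)) × (3.5 - 1)/(-3 - 1) × (3.5 - 3)/(-3 - 3) × (3.5 - 5)/(-3 - 5) = -0.021973
L_1(3.5) = (3.5 - (-3))/(-1 - (-3)) × (3.5 - 1)/(-1 - 1) × (3.5 - 3)/(-1 - 3) × (3.5 - 5)/(-1 - 5) = 0.126953
L_2(3.5) = (3.5 - (-3))/(1 - (-3)) × (3.5 - (-1))/(1 - (-1)) × (3.5 - 3)/(1 - 3) × (3.5 - 5)/(1 - 5) = -0.342773
L_3(3.5) = (3.5 - (-3))/(3 - (-3)) × (3.5 - (-1))/(3 - (-1)) × (3.5 - 1)/(3 - 1) × (3.5 - 5)/(3 - 5) = 1.142578
L_4(3.5) = (3.5 - (-3))/(5 - (-3)) × (3.5 - (-1))/(5 - (-1)) × (3.5 - 1)/(5 - 1) × (3.5 - 3)/(5 - 3) = 0.095215

P(3.5) = (-11)×L_0(3.5) + 9×L_1(3.5) + (-8)×L_2(3.5) + 14×L_3(3.5) + (-12)×L_4(3.5)
P(3.5) = 18.979980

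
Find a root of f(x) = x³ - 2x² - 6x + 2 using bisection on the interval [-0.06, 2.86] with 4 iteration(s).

f(x) = x³ - 2x² - 6x + 2
Initial interval: [-0.06, 2.86]

Iteration 1:
  c_1 = (-0.060000 + 2.860000)/2 = 1.400000
  f(c_1) = f(1.400000) = -7.576000
  f(a) × f(c) < 0, new interval: [-0.060000, 1.400000]
Iteration 2:
  c_2 = (-0.060000 + 1.400000)/2 = 0.670000
  f(c_2) = f(0.670000) = -2.617037
  f(a) × f(c) < 0, new interval: [-0.060000, 0.670000]
Iteration 3:
  c_3 = (-0.060000 + 0.670000)/2 = 0.305000
  f(c_3) = f(0.305000) = 0.012323
  f(a) × f(c) ≥ 0, new interval: [0.305000, 0.670000]
Iteration 4:
  c_4 = (0.305000 + 0.670000)/2 = 0.487500
  f(c_4) = f(0.487500) = -1.284455
  f(a) × f(c) < 0, new interval: [0.305000, 0.487500]

After 4 iteration(s), the approximation is c_4 = 0.487500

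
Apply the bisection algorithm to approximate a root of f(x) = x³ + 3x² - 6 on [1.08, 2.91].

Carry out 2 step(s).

f(x) = x³ + 3x² - 6
Initial interval: [1.08, 2.91]

Iteration 1:
  c_1 = (1.080000 + 2.910000)/2 = 1.995000
  f(c_1) = f(1.995000) = 13.880225
  f(a) × f(c) < 0, new interval: [1.080000, 1.995000]
Iteration 2:
  c_2 = (1.080000 + 1.995000)/2 = 1.537500
  f(c_2) = f(1.537500) = 4.726225
  f(a) × f(c) < 0, new interval: [1.080000, 1.537500]

After 2 iteration(s), the approximation is c_2 = 1.537500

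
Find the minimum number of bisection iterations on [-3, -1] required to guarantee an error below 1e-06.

We need (b-a)/2^n ≤ 1e-06
(-1 - (-3))/2^n ≤ 1e-06
2/2^n ≤ 1e-06
2^n ≥ 2000000
n ≥ log₂(2000000) = 20.93
n ≥ 21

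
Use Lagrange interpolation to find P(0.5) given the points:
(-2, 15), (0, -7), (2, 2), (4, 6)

Lagrange interpolation formula:
P(x) = Σ yᵢ × Lᵢ(x)
where Lᵢ(x) = Π_{j≠i} (x - xⱼ)/(xᵢ - xⱼ)

L_0(0.5) = (0.5 - 0)/(-2 - 0) × (0.5 - 2)/(-2 - 2) × (0.5 - 4)/(-2 - 4) = -0.054688
L_1(0.5) = (0.5 - (-2))/(0 - (-2)) × (0.5 - 2)/(0 - 2) × (0.5 - 4)/(0 - 4) = 0.820312
L_2(0.5) = (0.5 - (-2))/(2 - (-2)) × (0.5 - 0)/(2 - 0) × (0.5 - 4)/(2 - 4) = 0.273438
L_3(0.5) = (0.5 - (-2))/(4 - (-2)) × (0.5 - 0)/(4 - 0) × (0.5 - 2)/(4 - 2) = -0.039062

P(0.5) = 15×L_0(0.5) + (-7)×L_1(0.5) + 2×L_2(0.5) + 6×L_3(0.5)
P(0.5) = -6.250000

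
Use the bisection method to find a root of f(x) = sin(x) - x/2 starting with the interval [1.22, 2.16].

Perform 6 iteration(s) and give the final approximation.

f(x) = sin(x) - x/2
Initial interval: [1.22, 2.16]

Iteration 1:
  c_1 = (1.220000 + 2.160000)/2 = 1.690000
  f(c_1) = f(1.690000) = 0.147904
  f(a) × f(c) ≥ 0, new interval: [1.690000, 2.160000]
Iteration 2:
  c_2 = (1.690000 + 2.160000)/2 = 1.925000
  f(c_2) = f(1.925000) = -0.024577
  f(a) × f(c) < 0, new interval: [1.690000, 1.925000]
Iteration 3:
  c_3 = (1.690000 + 1.925000)/2 = 1.807500
  f(c_3) = f(1.807500) = 0.068366
  f(a) × f(c) ≥ 0, new interval: [1.807500, 1.925000]
Iteration 4:
  c_4 = (1.807500 + 1.925000)/2 = 1.866250
  f(c_4) = f(1.866250) = 0.023545
  f(a) × f(c) ≥ 0, new interval: [1.866250, 1.925000]
Iteration 5:
  c_5 = (1.866250 + 1.925000)/2 = 1.895625
  f(c_5) = f(1.895625) = -0.000107
  f(a) × f(c) < 0, new interval: [1.866250, 1.895625]
Iteration 6:
  c_6 = (1.866250 + 1.895625)/2 = 1.880937
  f(c_6) = f(1.880937) = 0.011822
  f(a) × f(c) ≥ 0, new interval: [1.880937, 1.895625]

After 6 iteration(s), the approximation is c_6 = 1.880937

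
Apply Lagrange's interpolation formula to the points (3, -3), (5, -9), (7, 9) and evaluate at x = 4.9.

Lagrange interpolation formula:
P(x) = Σ yᵢ × Lᵢ(x)
where Lᵢ(x) = Π_{j≠i} (x - xⱼ)/(xᵢ - xⱼ)

L_0(4.9) = (4.9 - 5)/(3 - 5) × (4.9 - 7)/(3 - 7) = 0.026250
L_1(4.9) = (4.9 - 3)/(5 - 3) × (4.9 - 7)/(5 - 7) = 0.997500
L_2(4.9) = (4.9 - 3)/(7 - 3) × (4.9 - 5)/(7 - 5) = -0.023750

P(4.9) = (-3)×L_0(4.9) + (-9)×L_1(4.9) + 9×L_2(4.9)
P(4.9) = -9.270000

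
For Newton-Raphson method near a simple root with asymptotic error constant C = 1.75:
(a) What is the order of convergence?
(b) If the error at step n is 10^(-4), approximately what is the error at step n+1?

(a) Newton-Raphson has quadratic (order 2) convergence near simple roots.
    This means |e_{n+1}| ≈ C|e_n|².

(b) With |e_n| = 10^(-4) and C = 1.75:
    |e_{n+1}| ≈ 1.75 × (10^(-4))² = 1.75 × 10^(-8)

(a) 2 (quadratic); (b) |e_{n+1}| ≈ 1.750e-08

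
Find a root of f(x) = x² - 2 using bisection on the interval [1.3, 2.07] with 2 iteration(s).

f(x) = x² - 2
Initial interval: [1.3, 2.07]

Iteration 1:
  c_1 = (1.300000 + 2.070000)/2 = 1.685000
  f(c_1) = f(1.685000) = 0.839225
  f(a) × f(c) < 0, new interval: [1.300000, 1.685000]
Iteration 2:
  c_2 = (1.300000 + 1.685000)/2 = 1.492500
  f(c_2) = f(1.492500) = 0.227556
  f(a) × f(c) < 0, new interval: [1.300000, 1.492500]

After 2 iteration(s), the approximation is c_2 = 1.492500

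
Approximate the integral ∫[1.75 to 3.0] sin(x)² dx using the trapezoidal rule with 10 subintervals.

f(x) = sin(x)²
a = 1.75, b = 3.0, n = 10
h = (b - a)/n = 0.125000

Trapezoidal rule: (h/2)[f(x₀) + 2f(x₁) + 2f(x₂) + ... + f(xₙ)]

x_0 = 1.7500, f(x_0) = 0.968228, coefficient = 1
x_1 = 1.8750, f(x_1) = 0.910280, coefficient = 2
x_2 = 2.0000, f(x_2) = 0.826822, coefficient = 2
x_3 = 2.1250, f(x_3) = 0.723044, coefficient = 2
x_4 = 2.2500, f(x_4) = 0.605398, coefficient = 2
x_5 = 2.3750, f(x_5) = 0.481199, coefficient = 2
x_6 = 2.5000, f(x_6) = 0.358169, coefficient = 2
x_7 = 2.6250, f(x_7) = 0.243957, coefficient = 2
x_8 = 2.7500, f(x_8) = 0.145665, coefficient = 2
x_9 = 2.8750, f(x_9) = 0.069404, coefficient = 2
x_10 = 3.0000, f(x_10) = 0.019915, coefficient = 1

I ≈ (0.125000/2) × 9.716017 = 0.607251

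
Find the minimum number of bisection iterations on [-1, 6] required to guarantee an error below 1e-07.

We need (b-a)/2^n ≤ 1e-07
(6 - (-1))/2^n ≤ 1e-07
7/2^n ≤ 1e-07
2^n ≥ 70000000
n ≥ log₂(70000000) = 26.06
n ≥ 27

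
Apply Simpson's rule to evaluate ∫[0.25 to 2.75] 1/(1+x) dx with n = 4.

f(x) = 1/(1+x)
a = 0.25, b = 2.75, n = 4
h = (b - a)/n = 0.625000

Simpson's rule: (h/3)[f(x₀) + 4f(x₁) + 2f(x₂) + ... + f(xₙ)]

x_0 = 0.2500, f(x_0) = 0.800000, coefficient = 1
x_1 = 0.8750, f(x_1) = 0.533333, coefficient = 4
x_2 = 1.5000, f(x_2) = 0.400000, coefficient = 2
x_3 = 2.1250, f(x_3) = 0.320000, coefficient = 4
x_4 = 2.7500, f(x_4) = 0.266667, coefficient = 1

I ≈ (0.625000/3) × 5.280000 = 1.100000
Exact value: 1.098612
Error: 0.001388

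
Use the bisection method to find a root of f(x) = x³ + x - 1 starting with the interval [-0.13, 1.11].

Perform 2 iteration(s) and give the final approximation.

f(x) = x³ + x - 1
Initial interval: [-0.13, 1.11]

Iteration 1:
  c_1 = (-0.130000 + 1.110000)/2 = 0.490000
  f(c_1) = f(0.490000) = -0.392351
  f(a) × f(c) ≥ 0, new interval: [0.490000, 1.110000]
Iteration 2:
  c_2 = (0.490000 + 1.110000)/2 = 0.800000
  f(c_2) = f(0.800000) = 0.312000
  f(a) × f(c) < 0, new interval: [0.490000, 0.800000]

After 2 iteration(s), the approximation is c_2 = 0.800000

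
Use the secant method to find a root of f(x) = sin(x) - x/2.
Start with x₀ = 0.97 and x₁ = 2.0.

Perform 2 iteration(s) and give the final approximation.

f(x) = sin(x) - x/2
x₀ = 0.97, x₁ = 2.0

Secant formula: x_{n+1} = x_n - f(x_n)(x_n - x_{n-1})/(f(x_n) - f(x_{n-1}))

Iteration 1:
  f(0.970000) = 0.339886
  f(2.000000) = -0.090703
  x_2 = 2.000000 - (-0.090703)×(2.000000 - 0.970000)/(-0.090703 - 0.339886)
       = 1.783033
Iteration 2:
  f(2.000000) = -0.090703
  f(1.783033) = 0.086046
  x_3 = 1.783033 - 0.086046×(1.783033 - 2.000000)/(0.086046 - (-0.090703))
       = 1.888658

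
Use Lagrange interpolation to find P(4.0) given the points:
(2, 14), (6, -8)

Lagrange interpolation formula:
P(x) = Σ yᵢ × Lᵢ(x)
where Lᵢ(x) = Π_{j≠i} (x - xⱼ)/(xᵢ - xⱼ)

L_0(4.0) = (4.0 - 6)/(2 - 6) = 0.500000
L_1(4.0) = (4.0 - 2)/(6 - 2) = 0.500000

P(4.0) = 14×L_0(4.0) + (-8)×L_1(4.0)
P(4.0) = 3.000000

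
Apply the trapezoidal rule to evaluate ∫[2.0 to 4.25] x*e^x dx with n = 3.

f(x) = x*e^x
a = 2.0, b = 4.25, n = 3
h = (b - a)/n = 0.750000

Trapezoidal rule: (h/2)[f(x₀) + 2f(x₁) + 2f(x₂) + ... + f(xₙ)]

x_0 = 2.0000, f(x_0) = 14.778112, coefficient = 1
x_1 = 2.7500, f(x_1) = 43.017238, coefficient = 2
x_2 = 3.5000, f(x_2) = 115.904082, coefficient = 2
x_3 = 4.2500, f(x_3) = 297.948002, coefficient = 1

I ≈ (0.750000/2) × 630.568754 = 236.463283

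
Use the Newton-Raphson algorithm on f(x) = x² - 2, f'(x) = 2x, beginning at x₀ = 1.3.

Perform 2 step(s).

f(x) = x² - 2
f'(x) = 2x
x₀ = 1.3

Newton-Raphson formula: x_{n+1} = x_n - f(x_n)/f'(x_n)

Iteration 1:
  f(1.300000) = -0.310000
  f'(1.300000) = 2.600000
  x_1 = 1.300000 - (-0.310000)/2.600000 = 1.419231
Iteration 2:
  f(1.419231) = 0.014216
  f'(1.419231) = 2.838462
  x_2 = 1.419231 - 0.014216/2.838462 = 1.414222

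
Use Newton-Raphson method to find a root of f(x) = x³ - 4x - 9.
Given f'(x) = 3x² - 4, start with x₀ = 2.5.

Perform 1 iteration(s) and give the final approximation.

f(x) = x³ - 4x - 9
f'(x) = 3x² - 4
x₀ = 2.5

Newton-Raphson formula: x_{n+1} = x_n - f(x_n)/f'(x_n)

Iteration 1:
  f(2.500000) = -3.375000
  f'(2.500000) = 14.750000
  x_1 = 2.500000 - (-3.375000)/14.750000 = 2.728814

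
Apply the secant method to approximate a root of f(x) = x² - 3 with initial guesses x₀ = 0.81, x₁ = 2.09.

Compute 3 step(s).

f(x) = x² - 3
x₀ = 0.81, x₁ = 2.09

Secant formula: x_{n+1} = x_n - f(x_n)(x_n - x_{n-1})/(f(x_n) - f(x_{n-1}))

Iteration 1:
  f(0.810000) = -2.343900
  f(2.090000) = 1.368100
  x_2 = 2.090000 - 1.368100×(2.090000 - 0.810000)/(1.368100 - (-2.343900))
       = 1.618241
Iteration 2:
  f(2.090000) = 1.368100
  f(1.618241) = -0.381295
  x_3 = 1.618241 - (-0.381295)×(1.618241 - 2.090000)/(-0.381295 - 1.368100)
       = 1.721065
Iteration 3:
  f(1.618241) = -0.381295
  f(1.721065) = -0.037935
  x_4 = 1.721065 - (-0.037935)×(1.721065 - 1.618241)/(-0.037935 - (-0.381295))
       = 1.732425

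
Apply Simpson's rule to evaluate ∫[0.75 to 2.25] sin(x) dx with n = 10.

f(x) = sin(x)
a = 0.75, b = 2.25, n = 10
h = (b - a)/n = 0.150000

Simpson's rule: (h/3)[f(x₀) + 4f(x₁) + 2f(x₂) + ... + f(xₙ)]

x_0 = 0.7500, f(x_0) = 0.681639, coefficient = 1
x_1 = 0.9000, f(x_1) = 0.783327, coefficient = 4
x_2 = 1.0500, f(x_2) = 0.867423, coefficient = 2
x_3 = 1.2000, f(x_3) = 0.932039, coefficient = 4
x_4 = 1.3500, f(x_4) = 0.975723, coefficient = 2
x_5 = 1.5000, f(x_5) = 0.997495, coefficient = 4
x_6 = 1.6500, f(x_6) = 0.996865, coefficient = 2
x_7 = 1.8000, f(x_7) = 0.973848, coefficient = 4
x_8 = 1.9500, f(x_8) = 0.928960, coefficient = 2
x_9 = 2.1000, f(x_9) = 0.863209, coefficient = 4
x_10 = 2.2500, f(x_10) = 0.778073, coefficient = 1

I ≈ (0.150000/3) × 27.197327 = 1.359866
Exact value: 1.359862
Error: 0.000004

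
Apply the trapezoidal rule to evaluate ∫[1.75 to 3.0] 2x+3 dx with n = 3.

f(x) = 2x+3
a = 1.75, b = 3.0, n = 3
h = (b - a)/n = 0.416667

Trapezoidal rule: (h/2)[f(x₀) + 2f(x₁) + 2f(x₂) + ... + f(xₙ)]

x_0 = 1.7500, f(x_0) = 6.500000, coefficient = 1
x_1 = 2.1667, f(x_1) = 7.333333, coefficient = 2
x_2 = 2.5833, f(x_2) = 8.166667, coefficient = 2
x_3 = 3.0000, f(x_3) = 9.000000, coefficient = 1

I ≈ (0.416667/2) × 46.500000 = 9.687500
Exact value: 9.687500
Error: 0.000000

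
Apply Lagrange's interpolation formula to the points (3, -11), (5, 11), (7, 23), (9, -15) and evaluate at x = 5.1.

Lagrange interpolation formula:
P(x) = Σ yᵢ × Lᵢ(x)
where Lᵢ(x) = Π_{j≠i} (x - xⱼ)/(xᵢ - xⱼ)

L_0(5.1) = (5.1 - 5)/(3 - 5) × (5.1 - 7)/(3 - 7) × (5.1 - 9)/(3 - 9) = -0.015437
L_1(5.1) = (5.1 - 3)/(5 - 3) × (5.1 - 7)/(5 - 7) × (5.1 - 9)/(5 - 9) = 0.972563
L_2(5.1) = (5.1 - 3)/(7 - 3) × (5.1 - 5)/(7 - 5) × (5.1 - 9)/(7 - 9) = 0.051187
L_3(5.1) = (5.1 - 3)/(9 - 3) × (5.1 - 5)/(9 - 5) × (5.1 - 7)/(9 - 7) = -0.008312

P(5.1) = (-11)×L_0(5.1) + 11×L_1(5.1) + 23×L_2(5.1) + (-15)×L_3(5.1)
P(5.1) = 12.170000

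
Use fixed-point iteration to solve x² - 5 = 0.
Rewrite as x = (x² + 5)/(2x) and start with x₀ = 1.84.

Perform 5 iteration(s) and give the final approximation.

Equation: x² - 5 = 0
Fixed-point form: x = (x² + 5)/(2x)
x₀ = 1.84

x_1 = g(1.840000) = 2.278696
x_2 = g(2.278696) = 2.236467
x_3 = g(2.236467) = 2.236068
x_4 = g(2.236068) = 2.236068
x_5 = g(2.236068) = 2.236068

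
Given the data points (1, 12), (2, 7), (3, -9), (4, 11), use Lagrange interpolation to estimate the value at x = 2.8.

Lagrange interpolation formula:
P(x) = Σ yᵢ × Lᵢ(x)
where Lᵢ(x) = Π_{j≠i} (x - xⱼ)/(xᵢ - xⱼ)

L_0(2.8) = (2.8 - 2)/(1 - 2) × (2.8 - 3)/(1 - 3) × (2.8 - 4)/(1 - 4) = -0.032000
L_1(2.8) = (2.8 - 1)/(2 - 1) × (2.8 - 3)/(2 - 3) × (2.8 - 4)/(2 - 4) = 0.216000
L_2(2.8) = (2.8 - 1)/(3 - 1) × (2.8 - 2)/(3 - 2) × (2.8 - 4)/(3 - 4) = 0.864000
L_3(2.8) = (2.8 - 1)/(4 - 1) × (2.8 - 2)/(4 - 2) × (2.8 - 3)/(4 - 3) = -0.048000

P(2.8) = 12×L_0(2.8) + 7×L_1(2.8) + (-9)×L_2(2.8) + 11×L_3(2.8)
P(2.8) = -7.176000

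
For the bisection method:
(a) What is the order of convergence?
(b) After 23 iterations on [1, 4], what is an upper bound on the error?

(a) Bisection has linear (order 1) convergence; the error is halved each step.

(b) Error bound = (b-a)/2^n = (4 - 1)/2^{23}
    = 3/2^{23}

(a) 1 (linear); (b) error ≤ 3.58e-07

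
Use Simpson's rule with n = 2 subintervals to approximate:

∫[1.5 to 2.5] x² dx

f(x) = x²
a = 1.5, b = 2.5, n = 2
h = (b - a)/n = 0.500000

Simpson's rule: (h/3)[f(x₀) + 4f(x₁) + 2f(x₂) + ... + f(xₙ)]

x_0 = 1.5000, f(x_0) = 2.250000, coefficient = 1
x_1 = 2.0000, f(x_1) = 4.000000, coefficient = 4
x_2 = 2.5000, f(x_2) = 6.250000, coefficient = 1

I ≈ (0.500000/3) × 24.500000 = 4.083333
Exact value: 4.083333
Error: 0.000000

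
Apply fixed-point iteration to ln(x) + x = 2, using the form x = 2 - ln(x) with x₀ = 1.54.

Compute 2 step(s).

Equation: ln(x) + x = 2
Fixed-point form: x = 2 - ln(x)
x₀ = 1.54

x_1 = g(1.540000) = 1.568218
x_2 = g(1.568218) = 1.550060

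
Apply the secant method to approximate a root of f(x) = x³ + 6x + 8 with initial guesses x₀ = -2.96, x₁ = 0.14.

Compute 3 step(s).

f(x) = x³ + 6x + 8
x₀ = -2.96, x₁ = 0.14

Secant formula: x_{n+1} = x_n - f(x_n)(x_n - x_{n-1})/(f(x_n) - f(x_{n-1}))

Iteration 1:
  f(-2.960000) = -35.694336
  f(0.140000) = 8.842744
  x_2 = 0.140000 - 8.842744×(0.140000 - (-2.960000))/(8.842744 - (-35.694336))
       = -0.475499
Iteration 2:
  f(0.140000) = 8.842744
  f(-0.475499) = 5.039499
  x_3 = -0.475499 - 5.039499×(-0.475499 - 0.140000)/(5.039499 - 8.842744)
       = -1.291066
Iteration 3:
  f(-0.475499) = 5.039499
  f(-1.291066) = -1.898416
  x_4 = -1.291066 - (-1.898416)×(-1.291066 - (-0.475499))/(-1.898416 - 5.039499)
       = -1.067903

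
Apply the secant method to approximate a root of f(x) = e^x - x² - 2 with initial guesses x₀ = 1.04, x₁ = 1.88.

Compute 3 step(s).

f(x) = e^x - x² - 2
x₀ = 1.04, x₁ = 1.88

Secant formula: x_{n+1} = x_n - f(x_n)(x_n - x_{n-1})/(f(x_n) - f(x_{n-1}))

Iteration 1:
  f(1.040000) = -0.252383
  f(1.880000) = 1.019105
  x_2 = 1.880000 - 1.019105×(1.880000 - 1.040000)/(1.019105 - (-0.252383))
       = 1.206735
Iteration 2:
  f(1.880000) = 1.019105
  f(1.206735) = -0.113656
  x_3 = 1.206735 - (-0.113656)×(1.206735 - 1.880000)/(-0.113656 - 1.019105)
       = 1.274287
Iteration 3:
  f(1.206735) = -0.113656
  f(1.274287) = -0.047656
  x_4 = 1.274287 - (-0.047656)×(1.274287 - 1.206735)/(-0.047656 - (-0.113656))
       = 1.323065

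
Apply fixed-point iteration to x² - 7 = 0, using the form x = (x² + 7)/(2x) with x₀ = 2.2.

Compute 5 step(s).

Equation: x² - 7 = 0
Fixed-point form: x = (x² + 7)/(2x)
x₀ = 2.2

x_1 = g(2.200000) = 2.690909
x_2 = g(2.690909) = 2.646130
x_3 = g(2.646130) = 2.645751
x_4 = g(2.645751) = 2.645751
x_5 = g(2.645751) = 2.645751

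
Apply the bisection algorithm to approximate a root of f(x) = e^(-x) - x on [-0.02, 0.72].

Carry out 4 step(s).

f(x) = e^(-x) - x
Initial interval: [-0.02, 0.72]

Iteration 1:
  c_1 = (-0.020000 + 0.720000)/2 = 0.350000
  f(c_1) = f(0.350000) = 0.354688
  f(a) × f(c) ≥ 0, new interval: [0.350000, 0.720000]
Iteration 2:
  c_2 = (0.350000 + 0.720000)/2 = 0.535000
  f(c_2) = f(0.535000) = 0.050669
  f(a) × f(c) ≥ 0, new interval: [0.535000, 0.720000]
Iteration 3:
  c_3 = (0.535000 + 0.720000)/2 = 0.627500
  f(c_3) = f(0.627500) = -0.093575
  f(a) × f(c) < 0, new interval: [0.535000, 0.627500]
Iteration 4:
  c_4 = (0.535000 + 0.627500)/2 = 0.581250
  f(c_4) = f(0.581250) = -0.022051
  f(a) × f(c) < 0, new interval: [0.535000, 0.581250]

After 4 iteration(s), the approximation is c_4 = 0.581250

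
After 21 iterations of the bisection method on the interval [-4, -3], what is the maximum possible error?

Bisection error bound: |error| ≤ (b-a)/2^n
|error| ≤ (-3 - (-4))/2^21 = 1/2^21
|error| ≤ 0.0000004768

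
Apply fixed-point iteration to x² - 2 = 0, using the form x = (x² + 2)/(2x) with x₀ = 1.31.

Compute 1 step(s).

Equation: x² - 2 = 0
Fixed-point form: x = (x² + 2)/(2x)
x₀ = 1.31

x_1 = g(1.310000) = 1.418359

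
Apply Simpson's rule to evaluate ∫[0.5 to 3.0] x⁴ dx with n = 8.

f(x) = x⁴
a = 0.5, b = 3.0, n = 8
h = (b - a)/n = 0.312500

Simpson's rule: (h/3)[f(x₀) + 4f(x₁) + 2f(x₂) + ... + f(xₙ)]

x_0 = 0.5000, f(x_0) = 0.062500, coefficient = 1
x_1 = 0.8125, f(x_1) = 0.435806, coefficient = 4
x_2 = 1.1250, f(x_2) = 1.601807, coefficient = 2
x_3 = 1.4375, f(x_3) = 4.270035, coefficient = 4
x_4 = 1.7500, f(x_4) = 9.378906, coefficient = 2
x_5 = 2.0625, f(x_5) = 18.095718, coefficient = 4
x_6 = 2.3750, f(x_6) = 31.816650, coefficient = 2
x_7 = 2.6875, f(x_7) = 52.166763, coefficient = 4
x_8 = 3.0000, f(x_8) = 81.000000, coefficient = 1

I ≈ (0.312500/3) × 466.530518 = 48.596929
Exact value: 48.593750
Error: 0.003179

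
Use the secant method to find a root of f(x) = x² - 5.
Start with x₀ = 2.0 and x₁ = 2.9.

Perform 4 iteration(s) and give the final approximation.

f(x) = x² - 5
x₀ = 2.0, x₁ = 2.9

Secant formula: x_{n+1} = x_n - f(x_n)(x_n - x_{n-1})/(f(x_n) - f(x_{n-1}))

Iteration 1:
  f(2.000000) = -1.000000
  f(2.900000) = 3.410000
  x_2 = 2.900000 - 3.410000×(2.900000 - 2.000000)/(3.410000 - (-1.000000))
       = 2.204082
Iteration 2:
  f(2.900000) = 3.410000
  f(2.204082) = -0.142024
  x_3 = 2.204082 - (-0.142024)×(2.204082 - 2.900000)/(-0.142024 - 3.410000)
       = 2.231907
Iteration 3:
  f(2.204082) = -0.142024
  f(2.231907) = -0.018590
  x_4 = 2.231907 - (-0.018590)×(2.231907 - 2.204082)/(-0.018590 - (-0.142024))
       = 2.236098
Iteration 4:
  f(2.231907) = -0.018590
  f(2.236098) = 0.000134
  x_5 = 2.236098 - 0.000134×(2.236098 - 2.231907)/(0.000134 - (-0.018590))
       = 2.236068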